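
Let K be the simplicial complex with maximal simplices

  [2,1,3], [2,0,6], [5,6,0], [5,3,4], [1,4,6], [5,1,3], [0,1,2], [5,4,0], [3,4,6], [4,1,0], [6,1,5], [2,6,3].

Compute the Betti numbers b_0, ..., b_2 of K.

We work with the vertex ordering 0 < 1 < 2 < 3 < 4 < 5 < 6. The simplices of K, each written with vertices in increasing order, are:

  0-simplices (7): [0], [1], [2], [3], [4], [5], [6]
  1-simplices (18): [0,1], [0,2], [0,4], [0,5], [0,6], [1,2], [1,3], [1,4], [1,5], [1,6], [2,3], [2,6], [3,4], [3,5], [3,6], [4,5], [4,6], [5,6]
  2-simplices (12): [0,1,2], [0,1,4], [0,2,6], [0,4,5], [0,5,6], [1,2,3], [1,3,5], [1,4,6], [1,5,6], [2,3,6], [3,4,5], [3,4,6]

Hence C_0 ≅ Z^7, C_1 ≅ Z^18, C_2 ≅ Z^12.

∂_1: C_1 → C_0 sends each edge [p,q] (with p < q) to q − p. For instance
  ∂[0,1] = [1] − [0].
The resulting 7×18 matrix has rank 6, and its Smith normal form has invariant factors (1,1,1,1,1,1).

The boundary map ∂_2: C_2 → C_1 maps a triangle to the signed sum of its edges. For instance
  ∂[0,1,2] = [1,2] − [0,2] + [0,1],
  ∂[3,4,6] = [4,6] − [3,6] + [3,4].
The 18×12 boundary matrix has rank 12 and Smith normal form diag(1,1,1,1,1,1,1,1,1,1,1,2).

From H_k ≅ ker(∂_k) / im(∂_{k+1}) we obtain:

  H_0: rank C_0 − rank ∂_1 = 7 − 6 = 1, and the invariant factors of ∂_1 are all 1, so H_0 = Z.
  H_1: rank ker ∂_1 − rank ∂_2 = (18 − 6) − 12 = 0, and ∂_2 has invariant factor 2 > 1, so H_1 = Z/2.
  H_2: rank ker ∂_2 − rank ∂_3 = (12 − 12) − 0 = 0, and there is no ∂_3, so H_2 = 0.

Hence the Betti numbers are b_0 = 1, b_1 = 0, b_2 = 0.

b_0 = 1, b_1 = 0, b_2 = 0.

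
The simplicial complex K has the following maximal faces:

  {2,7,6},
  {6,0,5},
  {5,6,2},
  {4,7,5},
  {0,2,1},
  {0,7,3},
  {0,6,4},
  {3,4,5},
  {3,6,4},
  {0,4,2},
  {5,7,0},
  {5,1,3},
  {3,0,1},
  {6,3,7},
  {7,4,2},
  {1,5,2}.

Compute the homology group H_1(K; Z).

H_1 = Z^2.

K has 8 vertices, 24 edges, 16 triangles.
rank ∂_1 = 7, rank ∂_2 = 15 ⇒ b_1 = 24 − 7 − 15 = 2; all invariant factors of ∂_2 are 1 so no torsion. So H_1 ≅ Z^2.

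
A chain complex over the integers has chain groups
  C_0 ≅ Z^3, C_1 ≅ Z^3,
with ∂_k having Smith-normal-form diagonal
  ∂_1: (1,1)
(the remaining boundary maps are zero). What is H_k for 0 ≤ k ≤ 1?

H_0 ≅ Z,  H_1 ≅ Z.

H_0: b_0 = 3 − 0 − 2 = 1; torsion from ∂_1 factors > 1: none. So H_0 ≅ Z.
H_1: b_1 = 3 − 2 − 0 = 1; torsion from ∂_2 factors > 1: none. So H_1 ≅ Z.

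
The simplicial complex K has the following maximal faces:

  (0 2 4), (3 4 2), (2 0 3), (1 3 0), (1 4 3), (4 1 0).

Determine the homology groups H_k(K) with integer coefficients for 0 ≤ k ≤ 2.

H_0 ≅ Z,  H_1 = 0,  H_2 ≅ Z.

We work with the vertex ordering 0 < 1 < 2 < 3 < 4. The simplices of K, each written with vertices in increasing order, are:

  0-simplices (5): [0], [1], [2], [3], [4]
  1-simplices (9): [0,1], [0,2], [0,3], [0,4], [1,3], [1,4], [2,3], [2,4], [3,4]
  2-simplices (6): [0,1,3], [0,1,4], [0,2,3], [0,2,4], [1,3,4], [2,3,4]

so the chain groups are C_0 ≅ Z^5, C_1 ≅ Z^9, C_2 ≅ Z^6.

∂_1: C_1 → C_0 maps an edge to its endpoints' difference, ∂[p,q] = q − p.
As a 5×9 matrix over Z this has rank 4, with invariant factors (1,1,1,1).

Boundary ∂_2: C_2 → C_1 acts by ∂[p,q,r] = [q,r] − [p,r] + [p,q]. For instance
  ∂[2,3,4] = [3,4] − [2,4] + [2,3],
  ∂[0,1,3] = [1,3] − [0,3] + [0,1].
The 9×6 boundary matrix has rank 5 and Smith normal form diag(1,1,1,1,1).

Now H_k = ker ∂_k / im ∂_{k+1}, so:

  H_0: rank C_0 − rank ∂_1 = 5 − 4 = 1, and the invariant factors of ∂_1 are all 1, so H_0 = Z.
  H_1: rank ker ∂_1 − rank ∂_2 = (9 − 4) − 5 = 0, and the invariant factors of ∂_2 are all 1, so H_1 = 0.
  H_2: rank ker ∂_2 − rank ∂_3 = (6 − 5) − 0 = 1, and there is no ∂_3, so H_2 = Z.

(K is a triangulation of the 2-sphere S^2.)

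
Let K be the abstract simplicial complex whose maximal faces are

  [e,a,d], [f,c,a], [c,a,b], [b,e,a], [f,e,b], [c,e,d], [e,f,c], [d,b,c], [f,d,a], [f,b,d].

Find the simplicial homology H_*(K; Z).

H_0 = Z,  H_1 = Z/2,  H_2 = 0.

Fix the vertex order a < b < c < d < e < f and write every simplex with vertices in increasing order. Then dim K = 2 and the simplices of K are:

  0-simplices (6): a, b, c, d, e, f
  1-simplices (15): ab, ac, ad, ae, af, bc, bd, be, bf, cd, ce, cf, de, df, ef
  2-simplices (10): abc, abe, acf, ade, adf, bcd, bdf, bef, cde, cef

Hence C_0 ≅ Z^6, C_1 ≅ Z^15, C_2 ≅ Z^10.

Boundary ∂_1: C_1 → C_0 maps an edge to its endpoints' difference, ∂[p,q] = q − p. For instance
  ∂df = f − d.
As a 6×15 matrix over Z this has rank 5, with invariant factors (1,1,1,1,1).

∂_2: C_2 → C_1 sends each 2-simplex [p,q,r] to [q,r] − [p,r] + [p,q]. For instance
  ∂ade = de − ae + ad,
  ∂cde = de − ce + cd.
As a 15×10 matrix over Z this has rank 10, with invariant factors (1,1,1,1,1,1,1,1,1,2).

Computing H_k = (kernel of ∂_k) / (image of ∂_{k+1}):

  H_0: rank C_0 − rank ∂_1 = 6 − 5 = 1, and the invariant factors of ∂_1 are all 1, so H_0 ≅ Z.
  H_1: rank ker ∂_1 − rank ∂_2 = (15 − 5) − 10 = 0, and ∂_2 has invariant factor 2 > 1, so H_1 ≅ Z/2.
  H_2: rank ker ∂_2 − rank ∂_3 = (10 − 10) − 0 = 0, and there is no ∂_3, so H_2 ≅ 0.

As a check, the Euler characteristic is 6 − 15 + 10 = 1, which agrees with 1 − 0 + 0 = 1.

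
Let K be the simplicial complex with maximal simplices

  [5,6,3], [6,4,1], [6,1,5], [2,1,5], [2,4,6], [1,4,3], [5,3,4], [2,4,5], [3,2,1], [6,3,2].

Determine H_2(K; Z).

Fix the vertex order 1 < 2 < 3 < 4 < 5 < 6 and write every simplex with vertices in increasing order. Then dim K = 2 and the simplices of K are:

  0-simplices (6): [1], [2], [3], [4], [5], [6]
  1-simplices (15): [1,2], [1,3], [1,4], [1,5], [1,6], [2,3], [2,4], [2,5], [2,6], [3,4], [3,5], [3,6], [4,5], [4,6], [5,6]
  2-simplices (10): [1,2,3], [1,2,5], [1,3,4], [1,4,6], [1,5,6], [2,3,6], [2,4,5], [2,4,6], [3,4,5], [3,5,6]

so the chain groups are C_0 ≅ Z^6, C_1 ≅ Z^15, C_2 ≅ Z^10.

∂_1: C_1 → C_0 is given by ∂[p,q] = [q] − [p]. For instance
  ∂[1,2] = [2] − [1].
The resulting 6×15 matrix has rank 5, and its Smith normal form has invariant factors (1,1,1,1,1).

The boundary map ∂_2: C_2 → C_1 maps a triangle to the signed sum of its edges. For instance
  ∂[1,5,6] = [5,6] − [1,6] + [1,5],
  ∂[2,4,6] = [4,6] − [2,6] + [2,4].
As a 15×10 matrix over Z this has rank 10, with invariant factors (1,1,1,1,1,1,1,1,1,2).

Reading off H_k = ker ∂_k / im ∂_{k+1}:

  H_2: rank ker ∂_2 − rank ∂_3 = (10 − 10) − 0 = 0, and there is no ∂_3, so H_2 ≅ 0.

H_2 ≅ 0.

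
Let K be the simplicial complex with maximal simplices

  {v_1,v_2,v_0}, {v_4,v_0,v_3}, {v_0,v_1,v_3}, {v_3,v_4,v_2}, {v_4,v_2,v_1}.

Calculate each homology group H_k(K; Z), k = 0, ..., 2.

K has 5 vertices, 10 edges, 5 triangles.
rank ∂_0 = 0, rank ∂_1 = 4 ⇒ b_0 = 5 − 0 − 4 = 1; all invariant factors of ∂_1 are 1 so no torsion. So H_0 ≅ Z.
rank ∂_1 = 4, rank ∂_2 = 5 ⇒ b_1 = 10 − 4 − 5 = 1; all invariant factors of ∂_2 are 1 so no torsion. So H_1 ≅ Z.
rank ∂_2 = 5, rank ∂_3 = 0 ⇒ b_2 = 5 − 5 − 0 = 0. So H_2 ≅ 0.

H_0 = Z,  H_1 = Z,  H_2 = 0.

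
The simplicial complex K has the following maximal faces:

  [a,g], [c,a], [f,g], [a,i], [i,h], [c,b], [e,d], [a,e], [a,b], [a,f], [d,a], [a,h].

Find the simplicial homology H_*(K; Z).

H_0 = Z,  H_1 = Z^4.

Fix the vertex order a < b < c < d < e < f < g < h < i and write every simplex with vertices in increasing order. Then dim K = 1 and the simplices of K are:

  0-simplices (9): a, b, c, d, e, f, g, h, i
  1-simplices (12): ab, ac, ad, ae, af, ag, ah, ai, bc, de, fg, hi

giving chain groups C_0 ≅ Z^9, C_1 ≅ Z^12.

∂_1: C_1 → C_0 is given by ∂[p,q] = [q] − [p]. For instance
  ∂ac = c − a.
As a 9×12 matrix over Z this has rank 8, with invariant factors (1,1,1,1,1,1,1,1).

Computing H_k = (kernel of ∂_k) / (image of ∂_{k+1}):

  H_0: rank C_0 − rank ∂_1 = 9 − 8 = 1, and the invariant factors of ∂_1 are all 1, so H_0 = Z.
  H_1: rank ker ∂_1 − rank ∂_2 = (12 − 8) − 0 = 4, and there is no ∂_2, so H_1 = Z^4.

As a check, the Euler characteristic is 9 − 12 = -3, which agrees with 1 − 4 = -3.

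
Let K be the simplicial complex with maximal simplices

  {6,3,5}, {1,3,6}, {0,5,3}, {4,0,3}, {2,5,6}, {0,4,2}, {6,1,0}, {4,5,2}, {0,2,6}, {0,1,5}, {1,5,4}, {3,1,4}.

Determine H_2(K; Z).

We work with the vertex ordering 0 < 1 < 2 < 3 < 4 < 5 < 6. The simplices of K, each written with vertices in increasing order, are:

  0-simplices (7): [0], [1], [2], [3], [4], [5], [6]
  1-simplices (18): [0,1], [0,2], [0,3], [0,4], [0,5], [0,6], [1,3], [1,4], [1,5], [1,6], [2,4], [2,5], [2,6], [3,4], [3,5], [3,6], [4,5], [5,6]
  2-simplices (12): [0,1,5], [0,1,6], [0,2,4], [0,2,6], [0,3,4], [0,3,5], [1,3,4], [1,3,6], [1,4,5], [2,4,5], [2,5,6], [3,5,6]

giving chain groups C_0 ≅ Z^7, C_1 ≅ Z^18, C_2 ≅ Z^12.

∂_1: C_1 → C_0 is given by ∂[p,q] = [q] − [p].
This gives a 7×18 integer matrix of rank 6; reducing to Smith normal form yields diagonal entries (1,1,1,1,1,1).

The boundary map ∂_2: C_2 → C_1 maps a triangle to the signed sum of its edges. For instance
  ∂[0,1,5] = [1,5] − [0,5] + [0,1],
  ∂[2,5,6] = [5,6] − [2,6] + [2,5].
The 18×12 boundary matrix has rank 12 and Smith normal form diag(1,1,1,1,1,1,1,1,1,1,1,2).

Now H_k = ker ∂_k / im ∂_{k+1}, so:

  H_2: rank ker ∂_2 − rank ∂_3 = (12 − 12) − 0 = 0, and there is no ∂_3, so H_2 ≅ 0.

(K is a triangulation of the real projective plane RP^2.)

H_2 = 0.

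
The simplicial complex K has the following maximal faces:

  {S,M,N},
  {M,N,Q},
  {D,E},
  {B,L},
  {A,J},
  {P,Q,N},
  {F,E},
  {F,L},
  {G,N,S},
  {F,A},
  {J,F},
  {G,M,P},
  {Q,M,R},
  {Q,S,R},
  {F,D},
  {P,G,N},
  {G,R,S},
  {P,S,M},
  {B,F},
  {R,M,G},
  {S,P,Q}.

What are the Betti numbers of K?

b_0 = 2, b_1 = 3, b_2 = 0.

Order the vertices as A < B < D < E < F < G < J < L < M < N < P < Q < R < S. Listing each simplex with vertices in this order, K has dimension 2 with simplices:

  0-simplices (14): A, B, D, E, F, G, J, L, M, N, P, Q, R, S
  1-simplices (27): AF, AJ, BF, BL, DE, DF, EF, FJ, FL, GM, GN, GP, GR, GS, MN, MP, MQ, MR, MS, NP, NQ, NS, PQ, PS, QR, QS, RS
  2-simplices (12): GMP, GMR, GNP, GNS, GRS, MNQ, MNS, MPS, MQR, NPQ, PQS, QRS

giving chain groups C_0 ≅ Z^14, C_1 ≅ Z^27, C_2 ≅ Z^12.

∂_1: C_1 → C_0 is given by ∂[p,q] = [q] − [p]. For instance
  ∂NQ = Q − N.
The resulting 14×27 matrix has rank 12, and its Smith normal form has invariant factors (1,1,1,1,1,1,1,1,1,1,1,1).

The boundary map ∂_2: C_2 → C_1 sends each 2-simplex [p,q,r] to [q,r] − [p,r] + [p,q]. For instance
  ∂NPQ = PQ − NQ + NP,
  ∂GNP = NP − GP + GN.
The 27×12 boundary matrix has rank 12 and Smith normal form diag(1,1,1,1,1,1,1,1,1,1,1,2).

Reading off H_k = ker ∂_k / im ∂_{k+1}:

  H_0: rank C_0 − rank ∂_1 = 14 − 12 = 2, and the invariant factors of ∂_1 are all 1, so H_0 ≅ Z^2.
  H_1: rank ker ∂_1 − rank ∂_2 = (27 − 12) − 12 = 3, and ∂_2 has invariant factor 2 > 1, so H_1 ≅ Z^3 × Z/2.
  H_2: rank ker ∂_2 − rank ∂_3 = (12 − 12) − 0 = 0, and there is no ∂_3, so H_2 ≅ 0.

Hence the Betti numbers are b_0 = 2, b_1 = 3, b_2 = 0.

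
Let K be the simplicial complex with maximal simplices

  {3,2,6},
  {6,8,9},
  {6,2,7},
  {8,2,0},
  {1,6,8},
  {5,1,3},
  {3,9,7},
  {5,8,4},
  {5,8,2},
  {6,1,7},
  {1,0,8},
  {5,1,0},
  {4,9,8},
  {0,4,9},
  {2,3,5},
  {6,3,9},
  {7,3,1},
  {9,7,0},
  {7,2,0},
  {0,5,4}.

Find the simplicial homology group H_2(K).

We work with the vertex ordering 0 < 1 < 2 < 3 < 4 < 5 < 6 < 7 < 8 < 9. The simplices of K, each written with vertices in increasing order, are:

  0-simplices (10): [0], [1], [2], [3], [4], [5], [6], [7], [8], [9]
  1-simplices (30): (30 of them)
  2-simplices (20): (20 of them)

giving chain groups C_0 ≅ Z^10, C_1 ≅ Z^30, C_2 ≅ Z^20.

∂_1: C_1 → C_0 sends each edge [p,q] (with p < q) to q − p.
As a 10×30 matrix over Z this has rank 9, with invariant factors (1,1,1,1,1,1,1,1,1).

Boundary ∂_2: C_2 → C_1 acts by ∂[p,q,r] = [q,r] − [p,r] + [p,q]. For instance
  ∂[0,4,9] = [4,9] − [0,9] + [0,4],
  ∂[4,8,9] = [8,9] − [4,9] + [4,8].
The resulting 30×20 matrix has rank 20, and its Smith normal form has invariant factors (1,1,1,1,1,1,1,1,1,1,1,1,1,1,1,1,1,1,1,2).

From H_k ≅ ker(∂_k) / im(∂_{k+1}) we obtain:

  H_2: rank ker ∂_2 − rank ∂_3 = (20 − 20) − 0 = 0, and there is no ∂_3, so H_2 = 0.

(K is a triangulation of the Klein bottle.)

H_2 ≅ 0.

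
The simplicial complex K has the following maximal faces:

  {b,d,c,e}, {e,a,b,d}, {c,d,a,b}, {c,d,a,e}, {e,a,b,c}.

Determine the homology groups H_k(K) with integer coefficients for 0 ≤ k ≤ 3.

H_0 = Z,  H_1 = 0,  H_2 = 0,  H_3 = Z.

Order the vertices as a < b < c < d < e. Listing each simplex with vertices in this order, K has dimension 3 with simplices:

  0-simplices (5): a, b, c, d, e
  1-simplices (10): ab, ac, ad, ae, bc, bd, be, cd, ce, de
  2-simplices (10): abc, abd, abe, acd, ace, ade, bcd, bce, bde, cde
  3-simplices (5): abcd, abce, abde, acde, bcde

giving chain groups C_0 ≅ Z^5, C_1 ≅ Z^10, C_2 ≅ Z^10, C_3 ≅ Z^5.

∂_1: C_1 → C_0 maps an edge to its endpoints' difference, ∂[p,q] = q − p.
The resulting 5×10 matrix has rank 4, and its Smith normal form has invariant factors (1,1,1,1).

Boundary ∂_2: C_2 → C_1 acts by ∂[p,q,r] = [q,r] − [p,r] + [p,q]. For instance
  ∂abe = be − ae + ab,
  ∂cde = de − ce + cd.
The resulting 10×10 matrix has rank 6, and its Smith normal form has invariant factors (1,1,1,1,1,1).

Boundary ∂_3: C_3 → C_2 sends each 3-simplex σ to the alternating sum Σ_i (−1)^i (σ with its i-th vertex removed). For instance
  ∂abce = bce − ace + abe − abc,
  ∂acde = cde − ade + ace − acd.
The resulting 10×5 matrix has rank 4, and its Smith normal form has invariant factors (1,1,1,1).

From H_k ≅ ker(∂_k) / im(∂_{k+1}) we obtain:

  H_0: rank C_0 − rank ∂_1 = 5 − 4 = 1, and the invariant factors of ∂_1 are all 1, so H_0 ≅ Z.
  H_1: rank ker ∂_1 − rank ∂_2 = (10 − 4) − 6 = 0, and the invariant factors of ∂_2 are all 1, so H_1 ≅ 0.
  H_2: rank ker ∂_2 − rank ∂_3 = (10 − 6) − 4 = 0, and the invariant factors of ∂_3 are all 1, so H_2 ≅ 0.
  H_3: rank ker ∂_3 − rank ∂_4 = (5 − 4) − 0 = 1, and there is no ∂_4, so H_3 ≅ Z.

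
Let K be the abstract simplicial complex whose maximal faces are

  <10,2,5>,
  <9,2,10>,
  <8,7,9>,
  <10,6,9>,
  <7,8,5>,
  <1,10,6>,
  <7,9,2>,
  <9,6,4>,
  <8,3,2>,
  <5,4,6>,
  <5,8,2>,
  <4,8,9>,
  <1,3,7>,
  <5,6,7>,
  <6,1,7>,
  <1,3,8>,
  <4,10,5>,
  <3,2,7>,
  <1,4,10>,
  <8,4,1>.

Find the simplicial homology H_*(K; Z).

H_0 = Z,  H_1 = Z × Z/2,  H_2 = 0.

Take the total order 1 < 2 < 3 < 4 < 5 < 6 < 7 < 8 < 9 < 10 on the vertex set. Then K (dimension 2) consists of the simplices:

  0-simplices (10): [1], [2], [3], [4], [5], [6], [7], [8], [9], [10]
  1-simplices (30): (30 of them)
  2-simplices (20): (20 of them)

Hence C_0 ≅ Z^10, C_1 ≅ Z^30, C_2 ≅ Z^20.

∂_1: C_1 → C_0 sends each edge [p,q] (with p < q) to q − p. For instance
  ∂[4,5] = [5] − [4].
The 10×30 boundary matrix has rank 9 and Smith normal form diag(1,1,1,1,1,1,1,1,1).

∂_2: C_2 → C_1 acts by ∂[p,q,r] = [q,r] − [p,r] + [p,q]. For instance
  ∂[5,7,8] = [7,8] − [5,8] + [5,7],
  ∂[2,7,9] = [7,9] − [2,9] + [2,7].
The resulting 30×20 matrix has rank 20, and its Smith normal form has invariant factors (1,1,1,1,1,1,1,1,1,1,1,1,1,1,1,1,1,1,1,2).

Now H_k = ker ∂_k / im ∂_{k+1}, so:

  H_0: rank C_0 − rank ∂_1 = 10 − 9 = 1, and the invariant factors of ∂_1 are all 1, so H_0 ≅ Z.
  H_1: rank ker ∂_1 − rank ∂_2 = (30 − 9) − 20 = 1, and ∂_2 has invariant factor 2 > 1, so H_1 ≅ Z × Z/2.
  H_2: rank ker ∂_2 − rank ∂_3 = (20 − 20) − 0 = 0, and there is no ∂_3, so H_2 ≅ 0.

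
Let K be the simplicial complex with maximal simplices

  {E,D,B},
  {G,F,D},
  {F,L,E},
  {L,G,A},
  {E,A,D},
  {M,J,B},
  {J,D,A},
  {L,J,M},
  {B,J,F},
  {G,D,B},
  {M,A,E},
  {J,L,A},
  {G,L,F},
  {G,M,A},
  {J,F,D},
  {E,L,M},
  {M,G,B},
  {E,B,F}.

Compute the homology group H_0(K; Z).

H_0 = Z.

Fix the vertex order A < B < D < E < F < G < J < L < M and write every simplex with vertices in increasing order. Then dim K = 2 and the simplices of K are:

  0-simplices (9): A, B, D, E, F, G, J, L, M
  1-simplices (27): AD, AE, AG, AJ, AL, AM, BD, BE, BF, BG, BJ, BM, DE, DF, DG, DJ, EF, EL, EM, FG, FJ, FL, GL, GM, JL, JM, LM
  2-simplices (18): ADE, ADJ, AEM, AGL, AGM, AJL, BDE, BDG, BEF, BFJ, BGM, BJM, DFG, DFJ, EFL, ELM, FGL, JLM

giving chain groups C_0 ≅ Z^9, C_1 ≅ Z^27, C_2 ≅ Z^18.

Boundary ∂_1: C_1 → C_0 maps an edge to its endpoints' difference, ∂[p,q] = q − p. For instance
  ∂AJ = J − A.
The resulting 9×27 matrix has rank 8, and its Smith normal form has invariant factors (1,1,1,1,1,1,1,1).

Boundary ∂_2: C_2 → C_1 acts by ∂[p,q,r] = [q,r] − [p,r] + [p,q]. For instance
  ∂BGM = GM − BM + BG,
  ∂AGL = GL − AL + AG.
As a 27×18 matrix over Z this has rank 18, with invariant factors (1,1,1,1,1,1,1,1,1,1,1,1,1,1,1,1,1,2).

From H_k ≅ ker(∂_k) / im(∂_{k+1}) we obtain:

  H_0: rank C_0 − rank ∂_1 = 9 − 8 = 1, and the invariant factors of ∂_1 are all 1, so H_0 = Z.

(K is a triangulation of the Klein bottle.)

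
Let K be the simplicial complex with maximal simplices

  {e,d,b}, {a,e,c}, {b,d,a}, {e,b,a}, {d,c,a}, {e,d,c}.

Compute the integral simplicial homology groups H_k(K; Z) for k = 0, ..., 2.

H_0 = Z,  H_1 = 0,  H_2 = Z.

K has 5 vertices, 9 edges, 6 triangles.
rank ∂_0 = 0, rank ∂_1 = 4 ⇒ b_0 = 5 − 0 − 4 = 1; all invariant factors of ∂_1 are 1 so no torsion. So H_0 ≅ Z.
rank ∂_1 = 4, rank ∂_2 = 5 ⇒ b_1 = 9 − 4 − 5 = 0; all invariant factors of ∂_2 are 1 so no torsion. So H_1 ≅ 0.
rank ∂_2 = 5, rank ∂_3 = 0 ⇒ b_2 = 6 − 5 − 0 = 1. So H_2 ≅ Z.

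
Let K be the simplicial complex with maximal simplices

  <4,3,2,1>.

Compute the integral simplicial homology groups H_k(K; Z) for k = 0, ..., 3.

H_0 = Z,  H_1 = 0,  H_2 = 0,  H_3 = 0.

We work with the vertex ordering 1 < 2 < 3 < 4. The simplices of K, each written with vertices in increasing order, are:

  0-simplices (4): [1], [2], [3], [4]
  1-simplices (6): [1,2], [1,3], [1,4], [2,3], [2,4], [3,4]
  2-simplices (4): [1,2,3], [1,2,4], [1,3,4], [2,3,4]
  3-simplices (1): [1,2,3,4]

giving chain groups C_0 ≅ Z^4, C_1 ≅ Z^6, C_2 ≅ Z^4, C_3 ≅ Z^1.

The boundary map ∂_1: C_1 → C_0 is given by ∂[p,q] = [q] − [p].
This gives a 4×6 integer matrix of rank 3; reducing to Smith normal form yields diagonal entries (1,1,1).

The boundary map ∂_2: C_2 → C_1 acts by ∂[p,q,r] = [q,r] − [p,r] + [p,q]. For instance
  ∂[2,3,4] = [3,4] − [2,4] + [2,3],
  ∂[1,3,4] = [3,4] − [1,4] + [1,3].
This gives a 6×4 integer matrix of rank 3; reducing to Smith normal form yields diagonal entries (1,1,1).

The boundary map ∂_3: C_3 → C_2 sends each 3-simplex σ to the alternating sum Σ_i (−1)^i (σ with its i-th vertex removed). For instance
  ∂[1,2,3,4] = [2,3,4] − [1,3,4] + [1,2,4] − [1,2,3].
The 4×1 boundary matrix has rank 1 and Smith normal form diag(1).

Now H_k = ker ∂_k / im ∂_{k+1}, so:

  H_0: rank C_0 − rank ∂_1 = 4 − 3 = 1, and the invariant factors of ∂_1 are all 1, so H_0 ≅ Z.
  H_1: rank ker ∂_1 − rank ∂_2 = (6 − 3) − 3 = 0, and the invariant factors of ∂_2 are all 1, so H_1 ≅ 0.
  H_2: rank ker ∂_2 − rank ∂_3 = (4 − 3) − 1 = 0, and the invariant factors of ∂_3 are all 1, so H_2 ≅ 0.
  H_3: rank ker ∂_3 − rank ∂_4 = (1 − 1) − 0 = 0, and there is no ∂_4, so H_3 ≅ 0.

As a check, the Euler characteristic is 4 − 6 + 4 − 1 = 1, which agrees with 1 − 0 + 0 − 0 = 1.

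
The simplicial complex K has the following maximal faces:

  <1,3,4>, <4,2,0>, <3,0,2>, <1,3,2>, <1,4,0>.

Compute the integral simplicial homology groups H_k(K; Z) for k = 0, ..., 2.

H_0 = Z,  H_1 = Z,  H_2 = 0.

Fix the vertex order 0 < 1 < 2 < 3 < 4 and write every simplex with vertices in increasing order. Then dim K = 2 and the simplices of K are:

  0-simplices (5): [0], [1], [2], [3], [4]
  1-simplices (10): [0,1], [0,2], [0,3], [0,4], [1,2], [1,3], [1,4], [2,3], [2,4], [3,4]
  2-simplices (5): [0,1,4], [0,2,3], [0,2,4], [1,2,3], [1,3,4]

Hence C_0 ≅ Z^5, C_1 ≅ Z^10, C_2 ≅ Z^5.

The boundary map ∂_1: C_1 → C_0 is given by ∂[p,q] = [q] − [p].
This gives a 5×10 integer matrix of rank 4; reducing to Smith normal form yields diagonal entries (1,1,1,1).

∂_2: C_2 → C_1 sends each 2-simplex [p,q,r] to [q,r] − [p,r] + [p,q]. For instance
  ∂[1,3,4] = [3,4] − [1,4] + [1,3],
  ∂[0,2,3] = [2,3] − [0,3] + [0,2].
This gives a 10×5 integer matrix of rank 5; reducing to Smith normal form yields diagonal entries (1,1,1,1,1).

Now H_k = ker ∂_k / im ∂_{k+1}, so:

  H_0: rank C_0 − rank ∂_1 = 5 − 4 = 1, and the invariant factors of ∂_1 are all 1, so H_0 ≅ Z.
  H_1: rank ker ∂_1 − rank ∂_2 = (10 − 4) − 5 = 1, and the invariant factors of ∂_2 are all 1, so H_1 ≅ Z.
  H_2: rank ker ∂_2 − rank ∂_3 = (5 − 5) − 0 = 0, and there is no ∂_3, so H_2 ≅ 0.

(K is a triangulation of the Möbius band.)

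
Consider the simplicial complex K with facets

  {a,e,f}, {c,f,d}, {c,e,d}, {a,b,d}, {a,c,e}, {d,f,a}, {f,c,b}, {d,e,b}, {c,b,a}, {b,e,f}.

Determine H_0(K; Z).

Fix the vertex order a < b < c < d < e < f and write every simplex with vertices in increasing order. Then dim K = 2 and the simplices of K are:

  0-simplices (6): a, b, c, d, e, f
  1-simplices (15): ab, ac, ad, ae, af, bc, bd, be, bf, cd, ce, cf, de, df, ef
  2-simplices (10): abc, abd, ace, adf, aef, bcf, bde, bef, cde, cdf

so the chain groups are C_0 ≅ Z^6, C_1 ≅ Z^15, C_2 ≅ Z^10.

The boundary map ∂_1: C_1 → C_0 is given by ∂[p,q] = [q] − [p]. For instance
  ∂cf = f − c.
As a 6×15 matrix over Z this has rank 5, with invariant factors (1,1,1,1,1).

Boundary ∂_2: C_2 → C_1 maps a triangle to the signed sum of its edges. For instance
  ∂bef = ef − bf + be,
  ∂abc = bc − ac + ab.
This gives a 15×10 integer matrix of rank 10; reducing to Smith normal form yields diagonal entries (1,1,1,1,1,1,1,1,1,2).

Reading off H_k = ker ∂_k / im ∂_{k+1}:

  H_0: rank C_0 − rank ∂_1 = 6 − 5 = 1, and the invariant factors of ∂_1 are all 1, so H_0 ≅ Z.

H_0 ≅ Z.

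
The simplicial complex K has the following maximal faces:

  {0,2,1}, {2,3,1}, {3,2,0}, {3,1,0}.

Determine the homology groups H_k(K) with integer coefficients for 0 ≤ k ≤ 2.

H_0 = Z,  H_1 = 0,  H_2 = Z.

Fix the vertex order 0 < 1 < 2 < 3 and write every simplex with vertices in increasing order. Then dim K = 2 and the simplices of K are:

  0-simplices (4): [0], [1], [2], [3]
  1-simplices (6): [0,1], [0,2], [0,3], [1,2], [1,3], [2,3]
  2-simplices (4): [0,1,2], [0,1,3], [0,2,3], [1,2,3]

so the chain groups are C_0 ≅ Z^4, C_1 ≅ Z^6, C_2 ≅ Z^4.

The boundary map ∂_1: C_1 → C_0 sends each edge [p,q] (with p < q) to q − p. For instance
  ∂[0,1] = [1] − [0].
As a 4×6 matrix over Z this has rank 3, with invariant factors (1,1,1).

∂_2: C_2 → C_1 acts by ∂[p,q,r] = [q,r] − [p,r] + [p,q]. For instance
  ∂[1,2,3] = [2,3] − [1,3] + [1,2],
  ∂[0,1,3] = [1,3] − [0,3] + [0,1].
The resulting 6×4 matrix has rank 3, and its Smith normal form has invariant factors (1,1,1).

Reading off H_k = ker ∂_k / im ∂_{k+1}:

  H_0: rank C_0 − rank ∂_1 = 4 − 3 = 1, and the invariant factors of ∂_1 are all 1, so H_0 = Z.
  H_1: rank ker ∂_1 − rank ∂_2 = (6 − 3) − 3 = 0, and the invariant factors of ∂_2 are all 1, so H_1 = 0.
  H_2: rank ker ∂_2 − rank ∂_3 = (4 − 3) − 0 = 1, and there is no ∂_3, so H_2 = Z.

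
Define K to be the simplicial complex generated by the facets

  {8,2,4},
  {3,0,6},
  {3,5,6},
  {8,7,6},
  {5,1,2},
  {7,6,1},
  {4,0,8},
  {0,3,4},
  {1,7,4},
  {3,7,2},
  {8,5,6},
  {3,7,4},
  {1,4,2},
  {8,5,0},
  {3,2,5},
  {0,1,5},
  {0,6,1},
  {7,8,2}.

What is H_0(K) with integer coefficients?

H_0 ≅ Z.

Order the vertices as 0 < 1 < 2 < 3 < 4 < 5 < 6 < 7 < 8. Listing each simplex with vertices in this order, K has dimension 2 with simplices:

  0-simplices (9): [0], [1], [2], [3], [4], [5], [6], [7], [8]
  1-simplices (27): (27 of them)
  2-simplices (18): [0,1,5], [0,1,6], [0,3,4], [0,3,6], [0,4,8], [0,5,8], [1,2,4], [1,2,5], [1,4,7], [1,6,7], [2,3,5], [2,3,7], [2,4,8], [2,7,8], [3,4,7], [3,5,6], [5,6,8], [6,7,8]

giving chain groups C_0 ≅ Z^9, C_1 ≅ Z^27, C_2 ≅ Z^18.

∂_1: C_1 → C_0 sends each edge [p,q] (with p < q) to q − p.
The 9×27 boundary matrix has rank 8 and Smith normal form diag(1,1,1,1,1,1,1,1).

The boundary map ∂_2: C_2 → C_1 sends each 2-simplex [p,q,r] to [q,r] − [p,r] + [p,q]. For instance
  ∂[3,4,7] = [4,7] − [3,7] + [3,4],
  ∂[6,7,8] = [7,8] − [6,8] + [6,7].
As a 27×18 matrix over Z this has rank 18, with invariant factors (1,1,1,1,1,1,1,1,1,1,1,1,1,1,1,1,1,2).

Reading off H_k = ker ∂_k / im ∂_{k+1}:

  H_0: rank C_0 − rank ∂_1 = 9 − 8 = 1, and the invariant factors of ∂_1 are all 1, so H_0 = Z.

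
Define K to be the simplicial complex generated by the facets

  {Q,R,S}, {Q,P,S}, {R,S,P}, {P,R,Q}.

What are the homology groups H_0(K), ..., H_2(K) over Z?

H_0 = Z,  H_1 = 0,  H_2 = Z.

K has 4 vertices, 6 edges, 4 triangles.
rank ∂_0 = 0, rank ∂_1 = 3 ⇒ b_0 = 4 − 0 − 3 = 1; all invariant factors of ∂_1 are 1 so no torsion. So H_0 ≅ Z.
rank ∂_1 = 3, rank ∂_2 = 3 ⇒ b_1 = 6 − 3 − 3 = 0; all invariant factors of ∂_2 are 1 so no torsion. So H_1 ≅ 0.
rank ∂_2 = 3, rank ∂_3 = 0 ⇒ b_2 = 4 − 3 − 0 = 1. So H_2 ≅ Z.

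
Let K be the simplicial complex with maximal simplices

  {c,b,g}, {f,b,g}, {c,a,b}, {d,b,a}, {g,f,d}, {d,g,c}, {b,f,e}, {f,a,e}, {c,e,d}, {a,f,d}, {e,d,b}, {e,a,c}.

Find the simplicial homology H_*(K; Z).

We work with the vertex ordering a < b < c < d < e < f < g. The simplices of K, each written with vertices in increasing order, are:

  0-simplices (7): a, b, c, d, e, f, g
  1-simplices (18): ab, ac, ad, ae, af, bc, bd, be, bf, bg, cd, ce, cg, de, df, dg, ef, fg
  2-simplices (12): abc, abd, ace, adf, aef, bcg, bde, bef, bfg, cde, cdg, dfg

giving chain groups C_0 ≅ Z^7, C_1 ≅ Z^18, C_2 ≅ Z^12.

Boundary ∂_1: C_1 → C_0 is given by ∂[p,q] = [q] − [p]. For instance
  ∂ab = b − a.
The 7×18 boundary matrix has rank 6 and Smith normal form diag(1,1,1,1,1,1).

Boundary ∂_2: C_2 → C_1 sends each 2-simplex [p,q,r] to [q,r] − [p,r] + [p,q]. For instance
  ∂adf = df − af + ad,
  ∂bef = ef − bf + be.
The resulting 18×12 matrix has rank 12, and its Smith normal form has invariant factors (1,1,1,1,1,1,1,1,1,1,1,2).

Now H_k = ker ∂_k / im ∂_{k+1}, so:

  H_0: rank C_0 − rank ∂_1 = 7 − 6 = 1, and the invariant factors of ∂_1 are all 1, so H_0 ≅ Z.
  H_1: rank ker ∂_1 − rank ∂_2 = (18 − 6) − 12 = 0, and ∂_2 has invariant factor 2 > 1, so H_1 ≅ Z_2.
  H_2: rank ker ∂_2 − rank ∂_3 = (12 − 12) − 0 = 0, and there is no ∂_3, so H_2 ≅ 0.

(K is a triangulation of the real projective plane RP^2.)

H_0 ≅ Z,  H_1 ≅ Z_2,  H_2 = 0.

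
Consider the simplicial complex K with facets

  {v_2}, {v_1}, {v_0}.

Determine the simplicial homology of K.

Fix the vertex order v_0 < v_1 < v_2 and write every simplex with vertices in increasing order. Then dim K = 0 and the simplices of K are:

  0-simplices (3): [v_0], [v_1], [v_2]

giving chain groups C_0 ≅ Z^3.

Computing H_k = (kernel of ∂_k) / (image of ∂_{k+1}):

  H_0: rank C_0 − rank ∂_1 = 3 − 0 = 3, and there is no ∂_1, so H_0 ≅ Z^3.

H_0 ≅ Z^3.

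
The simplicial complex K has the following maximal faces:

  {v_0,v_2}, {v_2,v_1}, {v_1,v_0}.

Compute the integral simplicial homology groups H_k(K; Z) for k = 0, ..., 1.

Fix the vertex order v_0 < v_1 < v_2 and write every simplex with vertices in increasing order. Then dim K = 1 and the simplices of K are:

  0-simplices (3): [v_0], [v_1], [v_2]
  1-simplices (3): [v_0,v_1], [v_0,v_2], [v_1,v_2]

giving chain groups C_0 ≅ Z^3, C_1 ≅ Z^3.

The boundary map ∂_1: C_1 → C_0 maps an edge to its endpoints' difference, ∂[p,q] = q − p.
This gives a 3×3 integer matrix of rank 2; reducing to Smith normal form yields diagonal entries (1,1).

Now H_k = ker ∂_k / im ∂_{k+1}, so:

  H_0: rank C_0 − rank ∂_1 = 3 − 2 = 1, and the invariant factors of ∂_1 are all 1, so H_0 ≅ Z.
  H_1: rank ker ∂_1 − rank ∂_2 = (3 − 2) − 0 = 1, and there is no ∂_2, so H_1 ≅ Z.

As a check, the Euler characteristic is 3 − 3 = 0, which agrees with 1 − 1 = 0.

H_0 ≅ Z,  H_1 ≅ Z.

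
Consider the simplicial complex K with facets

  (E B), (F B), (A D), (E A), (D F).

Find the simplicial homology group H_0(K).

H_0 = Z.

Take the total order A < B < D < E < F on the vertex set. Then K (dimension 1) consists of the simplices:

  0-simplices (5): A, B, D, E, F
  1-simplices (5): AD, AE, BE, BF, DF

so the chain groups are C_0 ≅ Z^5, C_1 ≅ Z^5.

Boundary ∂_1: C_1 → C_0 sends each edge [p,q] (with p < q) to q − p. For instance
  ∂BE = E − B.
The 5×5 boundary matrix has rank 4 and Smith normal form diag(1,1,1,1).

Reading off H_k = ker ∂_k / im ∂_{k+1}:

  H_0: rank C_0 − rank ∂_1 = 5 − 4 = 1, and the invariant factors of ∂_1 are all 1, so H_0 ≅ Z.

(K is a triangulation of the circle S^1.)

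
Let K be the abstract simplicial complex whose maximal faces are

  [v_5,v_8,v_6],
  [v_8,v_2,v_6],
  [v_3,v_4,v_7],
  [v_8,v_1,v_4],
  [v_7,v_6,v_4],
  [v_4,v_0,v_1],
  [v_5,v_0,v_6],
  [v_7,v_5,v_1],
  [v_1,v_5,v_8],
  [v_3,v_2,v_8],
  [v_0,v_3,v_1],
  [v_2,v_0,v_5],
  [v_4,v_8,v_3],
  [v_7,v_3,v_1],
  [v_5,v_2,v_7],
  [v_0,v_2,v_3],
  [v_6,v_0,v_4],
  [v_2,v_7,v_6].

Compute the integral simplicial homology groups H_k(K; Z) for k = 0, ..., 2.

Order the vertices as v_0 < v_1 < v_2 < v_3 < v_4 < v_5 < v_6 < v_7 < v_8. Listing each simplex with vertices in this order, K has dimension 2 with simplices:

  0-simplices (9): [v_0], [v_1], [v_2], [v_3], [v_4], [v_5], [v_6], [v_7], [v_8]
  1-simplices (27): (27 of them)
  2-simplices (18): (18 of them)

Hence C_0 ≅ Z^9, C_1 ≅ Z^27, C_2 ≅ Z^18.

The boundary map ∂_1: C_1 → C_0 maps an edge to its endpoints' difference, ∂[p,q] = q − p. For instance
  ∂[v_5,v_6] = [v_6] − [v_5].
The 9×27 boundary matrix has rank 8 and Smith normal form diag(1,1,1,1,1,1,1,1).

The boundary map ∂_2: C_2 → C_1 sends each 2-simplex [p,q,r] to [q,r] − [p,r] + [p,q]. For instance
  ∂[v_0,v_1,v_4] = [v_1,v_4] − [v_0,v_4] + [v_0,v_1],
  ∂[v_1,v_5,v_7] = [v_5,v_7] − [v_1,v_7] + [v_1,v_5].
The resulting 27×18 matrix has rank 18, and its Smith normal form has invariant factors (1,1,1,1,1,1,1,1,1,1,1,1,1,1,1,1,1,2).

Now H_k = ker ∂_k / im ∂_{k+1}, so:

  H_0: rank C_0 − rank ∂_1 = 9 − 8 = 1, and the invariant factors of ∂_1 are all 1, so H_0 ≅ Z.
  H_1: rank ker ∂_1 − rank ∂_2 = (27 − 8) − 18 = 1, and ∂_2 has invariant factor 2 > 1, so H_1 ≅ Z ⊕ Z/2Z.
  H_2: rank ker ∂_2 − rank ∂_3 = (18 − 18) − 0 = 0, and there is no ∂_3, so H_2 ≅ 0.

H_0 ≅ Z,  H_1 ≅ Z ⊕ Z/2Z,  H_2 = 0.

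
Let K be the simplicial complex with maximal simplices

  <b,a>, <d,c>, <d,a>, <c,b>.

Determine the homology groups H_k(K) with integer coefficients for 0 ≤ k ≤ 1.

Take the total order a < b < c < d on the vertex set. Then K (dimension 1) consists of the simplices:

  0-simplices (4): a, b, c, d
  1-simplices (4): ab, ad, bc, cd

so the chain groups are C_0 ≅ Z^4, C_1 ≅ Z^4.

The boundary map ∂_1: C_1 → C_0 sends each edge [p,q] (with p < q) to q − p.
This gives a 4×4 integer matrix of rank 3; reducing to Smith normal form yields diagonal entries (1,1,1).

Reading off H_k = ker ∂_k / im ∂_{k+1}:

  H_0: rank C_0 − rank ∂_1 = 4 − 3 = 1, and the invariant factors of ∂_1 are all 1, so H_0 ≅ Z.
  H_1: rank ker ∂_1 − rank ∂_2 = (4 − 3) − 0 = 1, and there is no ∂_2, so H_1 ≅ Z.

As a check, the Euler characteristic is 4 − 4 = 0, which agrees with 1 − 1 = 0.

H_0 = Z,  H_1 = Z.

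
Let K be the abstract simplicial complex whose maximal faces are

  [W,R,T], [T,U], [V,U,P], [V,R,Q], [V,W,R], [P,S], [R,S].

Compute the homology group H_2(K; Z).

H_2 ≅ 0.

Order the vertices as P < Q < R < S < T < U < V < W. Listing each simplex with vertices in this order, K has dimension 2 with simplices:

  0-simplices (8): P, Q, R, S, T, U, V, W
  1-simplices (13): PS, PU, PV, QR, QV, RS, RT, RV, RW, TU, TW, UV, VW
  2-simplices (4): PUV, QRV, RTW, RVW

so the chain groups are C_0 ≅ Z^8, C_1 ≅ Z^13, C_2 ≅ Z^4.

∂_1: C_1 → C_0 sends each edge [p,q] (with p < q) to q − p.
The resulting 8×13 matrix has rank 7, and its Smith normal form has invariant factors (1,1,1,1,1,1,1).

Boundary ∂_2: C_2 → C_1 sends each 2-simplex [p,q,r] to [q,r] − [p,r] + [p,q]. For instance
  ∂QRV = RV − QV + QR,
  ∂RTW = TW − RW + RT.
As a 13×4 matrix over Z this has rank 4, with invariant factors (1,1,1,1).

From H_k ≅ ker(∂_k) / im(∂_{k+1}) we obtain:

  H_2: rank ker ∂_2 − rank ∂_3 = (4 − 4) − 0 = 0, and there is no ∂_3, so H_2 = 0.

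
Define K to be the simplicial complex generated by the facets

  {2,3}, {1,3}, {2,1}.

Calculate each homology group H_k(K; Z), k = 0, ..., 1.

H_0 = Z,  H_1 = Z.

Take the total order 1 < 2 < 3 on the vertex set. Then K (dimension 1) consists of the simplices:

  0-simplices (3): [1], [2], [3]
  1-simplices (3): [1,2], [1,3], [2,3]

Hence C_0 ≅ Z^3, C_1 ≅ Z^3.

The boundary map ∂_1: C_1 → C_0 maps an edge to its endpoints' difference, ∂[p,q] = q − p.
As a 3×3 matrix over Z this has rank 2, with invariant factors (1,1).

From H_k ≅ ker(∂_k) / im(∂_{k+1}) we obtain:

  H_0: rank C_0 − rank ∂_1 = 3 − 2 = 1, and the invariant factors of ∂_1 are all 1, so H_0 ≅ Z.
  H_1: rank ker ∂_1 − rank ∂_2 = (3 − 2) − 0 = 1, and there is no ∂_2, so H_1 ≅ Z.

(K is a triangulation of the circle S^1.)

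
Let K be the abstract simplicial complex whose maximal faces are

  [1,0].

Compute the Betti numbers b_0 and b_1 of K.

b_0 = 1, b_1 = 0.

Order the vertices as 0 < 1. Listing each simplex with vertices in this order, K has dimension 1 with simplices:

  0-simplices (2): [0], [1]
  1-simplices (1): [0,1]

Hence C_0 ≅ Z^2, C_1 ≅ Z^1.

∂_1: C_1 → C_0 sends each edge [p,q] (with p < q) to q − p. For instance
  ∂[0,1] = [1] − [0].
The resulting 2×1 matrix has rank 1, and its Smith normal form has invariant factors (1).

From H_k ≅ ker(∂_k) / im(∂_{k+1}) we obtain:

  H_0: rank C_0 − rank ∂_1 = 2 − 1 = 1, and the invariant factors of ∂_1 are all 1, so H_0 ≅ Z.
  H_1: rank ker ∂_1 − rank ∂_2 = (1 − 1) − 0 = 0, and there is no ∂_2, so H_1 ≅ 0.

As a check, the Euler characteristic is 2 − 1 = 1, which agrees with 1 − 0 = 1.

Hence the Betti numbers are b_0 = 1, b_1 = 0.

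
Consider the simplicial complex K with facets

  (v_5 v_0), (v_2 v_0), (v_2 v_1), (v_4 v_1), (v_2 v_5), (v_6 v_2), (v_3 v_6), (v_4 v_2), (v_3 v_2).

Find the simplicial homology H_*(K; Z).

H_0 = Z,  H_1 = Z^3.

Fix the vertex order v_0 < v_1 < v_2 < v_3 < v_4 < v_5 < v_6 and write every simplex with vertices in increasing order. Then dim K = 1 and the simplices of K are:

  0-simplices (7): [v_0], [v_1], [v_2], [v_3], [v_4], [v_5], [v_6]
  1-simplices (9): [v_0,v_2], [v_0,v_5], [v_1,v_2], [v_1,v_4], [v_2,v_3], [v_2,v_4], [v_2,v_5], [v_2,v_6], [v_3,v_6]

Hence C_0 ≅ Z^7, C_1 ≅ Z^9.

The boundary map ∂_1: C_1 → C_0 is given by ∂[p,q] = [q] − [p].
The 7×9 boundary matrix has rank 6 and Smith normal form diag(1,1,1,1,1,1).

Now H_k = ker ∂_k / im ∂_{k+1}, so:

  H_0: rank C_0 − rank ∂_1 = 7 − 6 = 1, and the invariant factors of ∂_1 are all 1, so H_0 = Z.
  H_1: rank ker ∂_1 − rank ∂_2 = (9 − 6) − 0 = 3, and there is no ∂_2, so H_1 = Z^3.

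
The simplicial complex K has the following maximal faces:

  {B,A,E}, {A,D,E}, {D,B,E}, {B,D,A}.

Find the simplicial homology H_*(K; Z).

H_0 = Z,  H_1 = 0,  H_2 = Z.

We work with the vertex ordering A < B < D < E. The simplices of K, each written with vertices in increasing order, are:

  0-simplices (4): A, B, D, E
  1-simplices (6): AB, AD, AE, BD, BE, DE
  2-simplices (4): ABD, ABE, ADE, BDE

Hence C_0 ≅ Z^4, C_1 ≅ Z^6, C_2 ≅ Z^4.

∂_1: C_1 → C_0 maps an edge to its endpoints' difference, ∂[p,q] = q − p.
As a 4×6 matrix over Z this has rank 3, with invariant factors (1,1,1).

Boundary ∂_2: C_2 → C_1 sends each 2-simplex [p,q,r] to [q,r] − [p,r] + [p,q]. For instance
  ∂BDE = DE − BE + BD,
  ∂ABD = BD − AD + AB.
The resulting 6×4 matrix has rank 3, and its Smith normal form has invariant factors (1,1,1).

From H_k ≅ ker(∂_k) / im(∂_{k+1}) we obtain:

  H_0: rank C_0 − rank ∂_1 = 4 − 3 = 1, and the invariant factors of ∂_1 are all 1, so H_0 = Z.
  H_1: rank ker ∂_1 − rank ∂_2 = (6 − 3) − 3 = 0, and the invariant factors of ∂_2 are all 1, so H_1 = 0.
  H_2: rank ker ∂_2 − rank ∂_3 = (4 − 3) − 0 = 1, and there is no ∂_3, so H_2 = Z.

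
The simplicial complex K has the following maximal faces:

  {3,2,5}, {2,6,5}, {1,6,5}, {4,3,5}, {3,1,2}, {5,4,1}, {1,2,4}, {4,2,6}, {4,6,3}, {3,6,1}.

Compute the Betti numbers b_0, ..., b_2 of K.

b_0 = 1, b_1 = 0, b_2 = 0.

K has 6 vertices, 15 edges, 10 triangles.
rank ∂_0 = 0, rank ∂_1 = 5 ⇒ b_0 = 6 − 0 − 5 = 1; all invariant factors of ∂_1 are 1 so no torsion. So H_0 ≅ Z.
rank ∂_1 = 5, rank ∂_2 = 10 ⇒ b_1 = 15 − 5 − 10 = 0; ∂_2 has invariant factor(s) [2] giving torsion. So H_1 ≅ Z/2.
rank ∂_2 = 10, rank ∂_3 = 0 ⇒ b_2 = 10 − 10 − 0 = 0. So H_2 ≅ 0.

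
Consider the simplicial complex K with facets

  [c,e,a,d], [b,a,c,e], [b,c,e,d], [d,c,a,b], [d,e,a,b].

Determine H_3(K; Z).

H_3 = Z.

Take the total order a < b < c < d < e on the vertex set. Then K (dimension 3) consists of the simplices:

  0-simplices (5): a, b, c, d, e
  1-simplices (10): ab, ac, ad, ae, bc, bd, be, cd, ce, de
  2-simplices (10): abc, abd, abe, acd, ace, ade, bcd, bce, bde, cde
  3-simplices (5): abcd, abce, abde, acde, bcde

giving chain groups C_0 ≅ Z^5, C_1 ≅ Z^10, C_2 ≅ Z^10, C_3 ≅ Z^5.

∂_1: C_1 → C_0 is given by ∂[p,q] = [q] − [p]. For instance
  ∂cd = d − c.
This gives a 5×10 integer matrix of rank 4; reducing to Smith normal form yields diagonal entries (1,1,1,1).

The boundary map ∂_2: C_2 → C_1 acts by ∂[p,q,r] = [q,r] − [p,r] + [p,q]. For instance
  ∂bde = de − be + bd,
  ∂bce = ce − be + bc.
The resulting 10×10 matrix has rank 6, and its Smith normal form has invariant factors (1,1,1,1,1,1).

∂_3: C_3 → C_2 sends each 3-simplex σ to the alternating sum Σ_i (−1)^i (σ with its i-th vertex removed). For instance
  ∂acde = cde − ade + ace − acd,
  ∂abde = bde − ade + abe − abd.
As a 10×5 matrix over Z this has rank 4, with invariant factors (1,1,1,1).

From H_k ≅ ker(∂_k) / im(∂_{k+1}) we obtain:

  H_3: rank ker ∂_3 − rank ∂_4 = (5 − 4) − 0 = 1, and there is no ∂_4, so H_3 = Z.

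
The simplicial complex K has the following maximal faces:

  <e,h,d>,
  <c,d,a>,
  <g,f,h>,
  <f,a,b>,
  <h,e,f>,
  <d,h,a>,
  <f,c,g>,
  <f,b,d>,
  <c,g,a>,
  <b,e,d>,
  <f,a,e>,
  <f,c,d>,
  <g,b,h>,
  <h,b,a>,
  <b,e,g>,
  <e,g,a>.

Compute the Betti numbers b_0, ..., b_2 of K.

b_0 = 1, b_1 = 2, b_2 = 1.

K has 8 vertices, 24 edges, 16 triangles.
rank ∂_0 = 0, rank ∂_1 = 7 ⇒ b_0 = 8 − 0 − 7 = 1; all invariant factors of ∂_1 are 1 so no torsion. So H_0 ≅ Z.
rank ∂_1 = 7, rank ∂_2 = 15 ⇒ b_1 = 24 − 7 − 15 = 2; all invariant factors of ∂_2 are 1 so no torsion. So H_1 ≅ Z^2.
rank ∂_2 = 15, rank ∂_3 = 0 ⇒ b_2 = 16 − 15 − 0 = 1. So H_2 ≅ Z.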